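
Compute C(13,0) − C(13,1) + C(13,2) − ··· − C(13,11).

-12

The partial alternating sum Σ_{k=0}^{11} (−1)^k C(13,k) = (−1)^11 C(12,11) = -12.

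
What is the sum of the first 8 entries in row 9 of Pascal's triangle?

1 + 9 + 36 + 84 + 126 + 126 + 84 + 36 = 502.

502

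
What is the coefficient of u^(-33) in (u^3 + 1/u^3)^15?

105

General term: C(15,j)·(u^3)^j·(1/u^3)^(15-j), with u-exponent 3j − 3(15−j) = 6j − 45.
Set 6j − 45 = -33: j = 2.
C(15,2) = 105; 1^2 = 1; 1^13 = 1.
Coefficient = 105 · 1 · 1 = 105.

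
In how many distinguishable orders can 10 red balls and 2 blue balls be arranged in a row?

66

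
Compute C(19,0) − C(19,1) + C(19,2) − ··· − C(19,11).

-31824

The partial alternating sum Σ_{k=0}^{11} (−1)^k C(19,k) = (−1)^11 C(18,11) = -31824.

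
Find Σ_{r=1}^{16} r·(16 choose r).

524288

Differentiating (1+x)^16 and setting x=1: Σ r·C(16,r) = 16·2^15 = 524288.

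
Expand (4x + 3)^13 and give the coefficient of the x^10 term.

The general term is C(13,j)·(4x)^j·(3)^(13-j); the x^10 term has j = 10.
C(13,10) = 286.
Coefficient = C(13,10) · 4^10 · 3^3 = 286 · 1048576 · 27 = 8097103872.

8097103872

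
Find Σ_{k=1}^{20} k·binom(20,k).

10485760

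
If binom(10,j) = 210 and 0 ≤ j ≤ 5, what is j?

C(10,j) increases on 0 ≤ j ≤ 5. C(10,3) = 120 and C(10,4) = 210, so j = 4.

4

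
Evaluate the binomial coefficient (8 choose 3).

C(8,3) = (8·7·6) / 3! = 336 / 6 = 56.

56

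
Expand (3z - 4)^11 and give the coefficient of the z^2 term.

The general term is C(11,j)·(3z)^j·(-4)^(11-j); the z^2 term has j = 2.
C(11,2) = 55.
Coefficient = C(11,2) · 3^2 · (-4)^9 = 55 · 9 · (-262144) = -129761280.

-129761280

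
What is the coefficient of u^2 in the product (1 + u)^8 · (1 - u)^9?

-8

Coefficient of u^2 = Σ_{j} C(8,j)·1^j·C(9,2-j)·(-1)^(2-j) for j from 0 to 2.
= 36 + (-72) + 28 = -8.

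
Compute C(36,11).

600805296

C(36,11) = (36·35·34·33·32·31·30·29·28·27·26) / 11! = 23982224839372800 / 39916800 = 600805296.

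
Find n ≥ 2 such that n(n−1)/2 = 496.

32

n(n−1)/2 = 496 ⇒ n(n−1) = 992. Since 32·31 = 992, n = 32.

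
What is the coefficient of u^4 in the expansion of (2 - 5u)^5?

The general term is C(5,j)·(2)^j·(-5u)^(5-j); the u^4 term has j = 1.
C(5,1) = 5.
Coefficient = C(5,1) · 2^1 · (-5)^4 = 5 · 2 · 625 = 6250.

6250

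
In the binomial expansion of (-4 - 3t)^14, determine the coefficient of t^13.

The general term is C(14,j)·(-4)^j·(-3t)^(14-j); the t^13 term has j = 1.
C(14,1) = 14.
Coefficient = C(14,1) · (-4)^1 · (-3)^13 = 14 · (-4) · (-1594323) = 89282088.

89282088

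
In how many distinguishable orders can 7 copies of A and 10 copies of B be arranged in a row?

19448

Choose positions for the A's: C(17,7) = 19448.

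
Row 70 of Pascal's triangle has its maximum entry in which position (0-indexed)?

C(70,m) is maximized at m = 70/2 = 35.

35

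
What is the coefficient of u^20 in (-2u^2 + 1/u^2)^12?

General term: C(12,j)·(-2u^2)^j·(1/u^2)^(12-j), with u-exponent 2j − 2(12−j) = 4j − 24.
Set 4j − 24 = 20: j = 11.
C(12,11) = 12; (-2)^11 = -2048; 1^1 = 1.
Coefficient = 12 · (-2048) · 1 = -24576.

-24576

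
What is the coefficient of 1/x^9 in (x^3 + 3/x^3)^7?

General term: C(7,j)·(x^3)^j·(3/x^3)^(7-j), with x-exponent 3j − 3(7−j) = 6j − 21.
Set 6j − 21 = -9: j = 2.
C(7,2) = 21; 1^2 = 1; 3^5 = 243.
Coefficient = 21 · 1 · 243 = 5103.

5103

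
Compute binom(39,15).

C(39,15) = (39·38·37·36·35·34·33·32·31·30·29·28·27·26·25) / 15! = 32876032921054202880000 / 1307674368000 = 25140840660.

25140840660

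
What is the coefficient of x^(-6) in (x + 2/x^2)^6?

General term: C(6,j)·(x)^j·(2/x^2)^(6-j), with x-exponent 1j − 2(6−j) = 3j − 12.
Set 3j − 12 = -6: j = 2.
C(6,2) = 15; 1^2 = 1; 2^4 = 16.
Coefficient = 15 · 1 · 16 = 240.

240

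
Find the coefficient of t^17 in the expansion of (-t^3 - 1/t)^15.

-6435

General term: C(15,j)·(-t^3)^j·(-1/t)^(15-j), with t-exponent 3j − 1(15−j) = 4j − 15.
Set 4j − 15 = 17: j = 8.
C(15,8) = 6435; (-1)^8 = 1; (-1)^7 = -1.
Coefficient = 6435 · 1 · (-1) = -6435.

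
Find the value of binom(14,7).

3432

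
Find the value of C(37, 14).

6107086800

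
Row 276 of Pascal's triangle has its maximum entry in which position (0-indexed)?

138

C(276,i) is maximized at i = 276/2 = 138.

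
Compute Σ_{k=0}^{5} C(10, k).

1 + 10 + 45 + 120 + 210 + 252 = 638.

638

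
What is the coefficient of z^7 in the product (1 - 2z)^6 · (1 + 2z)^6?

Coefficient of z^7 = Σ_{j} C(6,j)·(-2)^j·C(6,7-j)·2^(7-j) for j from 1 to 6.
= (-768) + 11520 + (-38400) + 38400 + (-11520) + 768 = 0.

0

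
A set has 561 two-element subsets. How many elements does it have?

34

n(n−1)/2 = 561 ⇒ n(n−1) = 1122. Since 34·33 = 1122, n = 34.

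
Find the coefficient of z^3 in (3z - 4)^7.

241920

The general term is C(7,j)·(3z)^j·(-4)^(7-j); the z^3 term has j = 3.
C(7,3) = 35.
Coefficient = C(7,3) · 3^3 · (-4)^4 = 35 · 27 · 256 = 241920.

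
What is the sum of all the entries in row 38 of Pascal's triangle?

274877906944

Setting x = 1 in (1+x)^38 gives Σ C(38,k) = 2^38 = 274877906944.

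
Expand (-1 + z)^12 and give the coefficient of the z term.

The general term is C(12,j)·(-1)^j·(z)^(12-j); the z^1 term has j = 11.
C(12,11) = 12.
Coefficient = C(12,11) · (-1)^11 = 12 · (-1) = -12.

-12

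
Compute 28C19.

6906900

C(28,19) = C(28,9) by symmetry.
C(28,9) = (28·27·26·25·24·23·22·21·20) / 9! = 2506375872000 / 362880 = 6906900.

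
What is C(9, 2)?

36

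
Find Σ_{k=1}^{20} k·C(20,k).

10485760

Differentiating (1+x)^20 and setting x=1: Σ k·C(20,k) = 20·2^19 = 10485760.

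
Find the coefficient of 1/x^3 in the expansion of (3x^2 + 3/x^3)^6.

General term: C(6,j)·(3x^2)^j·(3/x^3)^(6-j), with x-exponent 2j − 3(6−j) = 5j − 18.
Set 5j − 18 = -3: j = 3.
C(6,3) = 20; 3^3 = 27; 3^3 = 27.
Coefficient = 20 · 27 · 27 = 14580.

14580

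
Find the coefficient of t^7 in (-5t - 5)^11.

-16113281250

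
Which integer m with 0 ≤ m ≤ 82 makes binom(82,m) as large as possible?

41

C(82,m) is maximized at m = 82/2 = 41.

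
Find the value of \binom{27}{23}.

C(27,23) = C(27,4) by symmetry.
C(27,4) = (27·26·25·24) / 4! = 421200 / 24 = 17550.

17550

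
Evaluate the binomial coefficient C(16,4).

1820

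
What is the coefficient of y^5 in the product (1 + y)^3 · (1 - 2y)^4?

-24

Coefficient of y^5 = Σ_{j} C(3,j)·1^j·C(4,5-j)·(-2)^(5-j) for j from 1 to 3.
= 48 + (-96) + 24 = -24.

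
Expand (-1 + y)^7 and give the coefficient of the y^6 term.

-7

The general term is C(7,j)·(-1)^j·(y)^(7-j); the y^6 term has j = 1.
C(7,1) = 7.
Coefficient = C(7,1) · (-1)^1 = 7 · (-1) = -7.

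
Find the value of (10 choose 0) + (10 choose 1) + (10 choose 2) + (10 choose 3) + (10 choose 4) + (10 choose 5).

1 + 10 + 45 + 120 + 210 + 252 = 638.

638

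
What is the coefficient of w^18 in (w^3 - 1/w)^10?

-120

General term: C(10,j)·(w^3)^j·(-1/w)^(10-j), with w-exponent 3j − 1(10−j) = 4j − 10.
Set 4j − 10 = 18: j = 7.
C(10,7) = 120; 1^7 = 1; (-1)^3 = -1.
Coefficient = 120 · 1 · (-1) = -120.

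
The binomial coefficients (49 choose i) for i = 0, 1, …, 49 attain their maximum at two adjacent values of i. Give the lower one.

For odd n = 49, C(49,i) peaks at i = (n−1)/2 and (n+1)/2; the lower is 24.

24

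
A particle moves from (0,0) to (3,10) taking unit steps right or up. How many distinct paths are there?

286

Each path is a sequence of 13 steps with 3 rights: C(13,3) = 286.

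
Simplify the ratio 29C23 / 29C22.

7/23

C(n,k+1)/C(n,k) = (n−k)/(k+1) = (29−22)/(22+1) = 7/23.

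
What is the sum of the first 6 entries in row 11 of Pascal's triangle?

1 + 11 + 55 + 165 + 330 + 462 = 1024.

1024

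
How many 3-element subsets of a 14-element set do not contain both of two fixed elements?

All 3-subsets: C(14,3) = 364. Those containing both fixed elements: C(12,1) = 12.
364 − 12 = 352.

352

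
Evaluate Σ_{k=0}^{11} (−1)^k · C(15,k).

The partial alternating sum Σ_{k=0}^{11} (−1)^k C(15,k) = (−1)^11 C(14,11) = -364.

-364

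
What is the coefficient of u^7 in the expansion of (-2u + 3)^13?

The general term is C(13,j)·(-2u)^j·(3)^(13-j); the u^7 term has j = 7.
C(13,7) = 1716.
Coefficient = C(13,7) · (-2)^7 · 3^6 = 1716 · (-128) · 729 = -160123392.

-160123392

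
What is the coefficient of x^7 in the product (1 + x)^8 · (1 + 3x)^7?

Coefficient of x^7 = Σ_{j} C(8,j)·1^j·C(7,7-j)·3^(7-j) for j from 0 to 7.
= 2187 + 40824 + 142884 + 158760 + 66150 + 10584 + 588 + 8 = 421985.

421985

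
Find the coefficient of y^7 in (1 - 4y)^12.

The general term is C(12,j)·(1)^j·(-4y)^(12-j); the y^7 term has j = 5.
C(12,5) = 792.
Coefficient = C(12,5) · (-4)^7 = 792 · (-16384) = -12976128.

-12976128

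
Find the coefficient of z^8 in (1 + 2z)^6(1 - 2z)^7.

3840

Coefficient of z^8 = Σ_{j} C(6,j)·2^j·C(7,8-j)·(-2)^(8-j) for j from 1 to 6.
= (-1536) + 26880 + (-107520) + 134400 + (-53760) + 5376 = 3840.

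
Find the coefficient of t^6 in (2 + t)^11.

The general term is C(11,j)·(2)^j·(t)^(11-j); the t^6 term has j = 5.
C(11,5) = 462.
Coefficient = C(11,5) · 2^5 = 462 · 32 = 14784.

14784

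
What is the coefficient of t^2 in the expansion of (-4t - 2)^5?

-1280

The general term is C(5,j)·(-4t)^j·(-2)^(5-j); the t^2 term has j = 2.
C(5,2) = 10.
Coefficient = C(5,2) · (-4)^2 · (-2)^3 = 10 · 16 · (-8) = -1280.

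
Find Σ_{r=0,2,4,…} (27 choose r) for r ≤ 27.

67108864

Half of (1+1)^27 + (1−1)^27 gives the even-index sum: 2^26 = 67108864.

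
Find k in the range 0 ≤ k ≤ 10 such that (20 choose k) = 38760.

6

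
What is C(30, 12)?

C(30,12) = (30·29·28·27·26·25·24·23·22·21·20·19) / 12! = 41430393164160000 / 479001600 = 86493225.

86493225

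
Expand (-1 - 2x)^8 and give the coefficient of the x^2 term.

The general term is C(8,j)·(-1)^j·(-2x)^(8-j); the x^2 term has j = 6.
C(8,6) = 28.
Coefficient = C(8,6) · (-2)^2 = 28 · 4 = 112.

112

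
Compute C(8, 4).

C(8,4) = (8·7·6·5) / 4! = 1680 / 24 = 70.

70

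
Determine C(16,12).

C(16,12) = C(16,4) by symmetry.
C(16,4) = (16·15·14·13) / 4! = 43680 / 24 = 1820.

1820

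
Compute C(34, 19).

1855967520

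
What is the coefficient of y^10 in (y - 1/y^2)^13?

General term: C(13,j)·(y)^j·(-1/y^2)^(13-j), with y-exponent 1j − 2(13−j) = 3j − 26.
Set 3j − 26 = 10: j = 12.
C(13,12) = 13; 1^12 = 1; (-1)^1 = -1.
Coefficient = 13 · 1 · (-1) = -13.

-13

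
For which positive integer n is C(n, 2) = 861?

42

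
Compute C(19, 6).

C(19,6) = (19·18·17·16·15·14) / 6! = 19535040 / 720 = 27132.

27132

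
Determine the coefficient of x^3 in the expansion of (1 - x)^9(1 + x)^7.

14

Coefficient of x^3 = Σ_{j} C(9,j)·(-1)^j·C(7,3-j)·1^(3-j) for j from 0 to 3.
= 35 + (-189) + 252 + (-84) = 14.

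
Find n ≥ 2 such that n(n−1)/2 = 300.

25

n(n−1)/2 = 300 ⇒ n(n−1) = 600. Since 25·24 = 600, n = 25.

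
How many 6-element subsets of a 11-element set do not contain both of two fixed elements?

336

All 6-subsets: C(11,6) = 462. Those containing both fixed elements: C(9,4) = 126.
462 − 126 = 336.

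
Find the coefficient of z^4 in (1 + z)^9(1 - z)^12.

Coefficient of z^4 = Σ_{j} C(9,j)·1^j·C(12,4-j)·(-1)^(4-j) for j from 0 to 4.
= 495 + (-1980) + 2376 + (-1008) + 126 = 9.

9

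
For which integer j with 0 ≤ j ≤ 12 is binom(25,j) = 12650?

4

C(25,j) increases on 0 ≤ j ≤ 12. C(25,3) = 2300 and C(25,4) = 12650, so j = 4.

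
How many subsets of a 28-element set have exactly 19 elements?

Choose the 19 positions: C(28,19) = 6906900.

6906900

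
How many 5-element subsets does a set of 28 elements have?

C(28,5) = (28·27·26·25·24) / 5! = 11793600 / 120 = 98280.

98280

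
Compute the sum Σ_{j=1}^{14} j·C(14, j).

Differentiating (1+x)^14 and setting x=1: Σ j·C(14,j) = 14·2^13 = 114688.

114688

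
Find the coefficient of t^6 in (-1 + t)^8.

The general term is C(8,j)·(-1)^j·(t)^(8-j); the t^6 term has j = 2.
C(8,2) = 28.
Coefficient = C(8,2) = 28.

28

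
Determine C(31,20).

C(31,20) = C(31,11) by symmetry.
C(31,11) = (31·30·29·28·27·26·25·24·23·22·21) / 11! = 3379847863392000 / 39916800 = 84672315.

84672315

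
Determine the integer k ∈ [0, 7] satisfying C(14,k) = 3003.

C(14,k) increases on 0 ≤ k ≤ 7. C(14,5) = 2002 and C(14,6) = 3003, so k = 6.

6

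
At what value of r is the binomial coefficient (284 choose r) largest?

142

C(284,r) is maximized at r = 284/2 = 142.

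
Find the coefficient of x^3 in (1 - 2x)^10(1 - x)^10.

Coefficient of x^3 = Σ_{j} C(10,j)·(-2)^j·C(10,3-j)·(-1)^(3-j) for j from 0 to 3.
= (-120) + (-900) + (-1800) + (-960) = -3780.

-3780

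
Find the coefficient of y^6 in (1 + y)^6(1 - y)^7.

-20

Coefficient of y^6 = Σ_{j} C(6,j)·1^j·C(7,6-j)·(-1)^(6-j) for j from 0 to 6.
= 7 + (-126) + 525 + (-700) + 315 + (-42) + 1 = -20.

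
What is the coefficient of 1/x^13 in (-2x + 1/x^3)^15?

General term: C(15,j)·(-2x)^j·(1/x^3)^(15-j), with x-exponent 1j − 3(15−j) = 4j − 45.
Set 4j − 45 = -13: j = 8.
C(15,8) = 6435; (-2)^8 = 256; 1^7 = 1.
Coefficient = 6435 · 256 · 1 = 1647360.

1647360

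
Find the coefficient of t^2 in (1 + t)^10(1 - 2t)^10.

Coefficient of t^2 = Σ_{j} C(10,j)·1^j·C(10,2-j)·(-2)^(2-j) for j from 0 to 2.
= 180 + (-200) + 45 = 25.

25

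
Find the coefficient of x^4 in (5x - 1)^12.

The general term is C(12,j)·(5x)^j·(-1)^(12-j); the x^4 term has j = 4.
C(12,4) = 495.
Coefficient = C(12,4) · 5^4 = 495 · 625 = 309375.

309375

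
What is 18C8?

C(18,8) = (18·17·16·15·14·13·12·11) / 8! = 1764322560 / 40320 = 43758.

43758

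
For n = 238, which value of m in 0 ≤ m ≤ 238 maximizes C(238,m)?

C(238,m) is maximized at m = 238/2 = 119.

119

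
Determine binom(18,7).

31824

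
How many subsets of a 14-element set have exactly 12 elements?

91

Choose the 12 positions: C(14,12) = 91.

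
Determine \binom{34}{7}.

5379616

C(34,7) = (34·33·32·31·30·29·28) / 7! = 27113264640 / 5040 = 5379616.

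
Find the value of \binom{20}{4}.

4845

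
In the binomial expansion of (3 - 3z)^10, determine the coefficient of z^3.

The general term is C(10,j)·(3)^j·(-3z)^(10-j); the z^3 term has j = 7.
C(10,7) = 120.
Coefficient = C(10,7) · 3^7 · (-3)^3 = 120 · 2187 · (-27) = -7085880.

-7085880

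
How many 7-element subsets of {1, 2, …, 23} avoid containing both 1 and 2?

224808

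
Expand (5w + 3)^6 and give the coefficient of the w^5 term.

56250

The general term is C(6,j)·(5w)^j·(3)^(6-j); the w^5 term has j = 5.
C(6,5) = 6.
Coefficient = C(6,5) · 5^5 · 3^1 = 6 · 3125 · 3 = 56250.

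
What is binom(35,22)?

C(35,22) = C(35,13) by symmetry.
C(35,13) = (35·34·33·32·31·30·29·28·27·26·25·24·23) / 13! = 9193186188426240000 / 6227020800 = 1476337800.

1476337800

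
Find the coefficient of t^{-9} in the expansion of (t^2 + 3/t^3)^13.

General term: C(13,j)·(t^2)^j·(3/t^3)^(13-j), with t-exponent 2j − 3(13−j) = 5j − 39.
Set 5j − 39 = -9: j = 6.
C(13,6) = 1716; 1^6 = 1; 3^7 = 2187.
Coefficient = 1716 · 1 · 2187 = 3752892.

3752892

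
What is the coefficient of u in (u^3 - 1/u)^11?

General term: C(11,j)·(u^3)^j·(-1/u)^(11-j), with u-exponent 3j − 1(11−j) = 4j − 11.
Set 4j − 11 = 1: j = 3.
C(11,3) = 165; 1^3 = 1; (-1)^8 = 1.
Coefficient = 165 · 1 · 1 = 165.

165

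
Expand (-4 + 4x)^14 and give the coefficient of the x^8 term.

806111674368

The general term is C(14,j)·(-4)^j·(4x)^(14-j); the x^8 term has j = 6.
C(14,6) = 3003.
Coefficient = C(14,6) · (-4)^6 · 4^8 = 3003 · 4096 · 65536 = 806111674368.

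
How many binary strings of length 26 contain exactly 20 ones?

Choose the 20 positions: C(26,20) = 230230.

230230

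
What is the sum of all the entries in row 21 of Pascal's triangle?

2097152

The entries of row 21 sum to 2^21 = 2097152.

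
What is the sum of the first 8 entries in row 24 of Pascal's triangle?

536155

1 + 24 + 276 + 2024 + 10626 + 42504 + 134596 + 346104 = 536155.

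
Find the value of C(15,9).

C(15,9) = C(15,6) by symmetry.
C(15,6) = (15·14·13·12·11·10) / 6! = 3603600 / 720 = 5005.

5005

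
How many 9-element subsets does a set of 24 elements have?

C(24,9) = (24·23·22·21·20·19·18·17·16) / 9! = 474467051520 / 362880 = 1307504.

1307504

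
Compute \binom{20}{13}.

77520

C(20,13) = C(20,7) by symmetry.
C(20,7) = (20·19·18·17·16·15·14) / 7! = 390700800 / 5040 = 77520.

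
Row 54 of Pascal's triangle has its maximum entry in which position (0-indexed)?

27

C(54,m) is maximized at m = 54/2 = 27.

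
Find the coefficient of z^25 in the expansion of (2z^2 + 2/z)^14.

229376

General term: C(14,j)·(2z^2)^j·(2/z)^(14-j), with z-exponent 2j − 1(14−j) = 3j − 14.
Set 3j − 14 = 25: j = 13.
C(14,13) = 14; 2^13 = 8192; 2^1 = 2.
Coefficient = 14 · 8192 · 2 = 229376.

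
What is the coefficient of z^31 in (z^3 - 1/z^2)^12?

-12

General term: C(12,j)·(z^3)^j·(-1/z^2)^(12-j), with z-exponent 3j − 2(12−j) = 5j − 24.
Set 5j − 24 = 31: j = 11.
C(12,11) = 12; 1^11 = 1; (-1)^1 = -1.
Coefficient = 12 · 1 · (-1) = -12.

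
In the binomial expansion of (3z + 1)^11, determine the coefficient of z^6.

The general term is C(11,j)·(3z)^j·(1)^(11-j); the z^6 term has j = 6.
C(11,6) = 462.
Coefficient = C(11,6) · 3^6 = 462 · 729 = 336798.

336798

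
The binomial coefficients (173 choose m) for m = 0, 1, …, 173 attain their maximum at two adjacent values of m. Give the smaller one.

86

For odd n = 173, C(173,m) peaks at m = (n−1)/2 and (n+1)/2; the smaller is 86.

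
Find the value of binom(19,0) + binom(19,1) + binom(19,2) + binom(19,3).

1160

1 + 19 + 171 + 969 = 1160.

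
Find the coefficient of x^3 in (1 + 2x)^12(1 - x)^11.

11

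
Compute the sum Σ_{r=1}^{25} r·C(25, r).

Differentiating (1+x)^25 and setting x=1: Σ r·C(25,r) = 25·2^24 = 419430400.

419430400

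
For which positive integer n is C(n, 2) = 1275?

n(n−1)/2 = 1275 ⇒ n(n−1) = 2550. Since 51·50 = 2550, n = 51.

51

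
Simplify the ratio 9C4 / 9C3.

3/2

C(n,k+1)/C(n,k) = (n−k)/(k+1) = (9−3)/(3+1) = 6/4 = 3/2.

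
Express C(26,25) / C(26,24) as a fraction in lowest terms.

C(n,k+1)/C(n,k) = (n−k)/(k+1) = (26−24)/(24+1) = 2/25.

2/25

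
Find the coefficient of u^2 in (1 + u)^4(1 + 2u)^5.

Coefficient of u^2 = Σ_{j} C(4,j)·1^j·C(5,2-j)·2^(2-j) for j from 0 to 2.
= 40 + 40 + 6 = 86.

86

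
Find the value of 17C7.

C(17,7) = (17·16·15·14·13·12·11) / 7! = 98017920 / 5040 = 19448.

19448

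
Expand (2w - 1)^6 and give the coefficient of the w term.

The general term is C(6,j)·(2w)^j·(-1)^(6-j); the w^1 term has j = 1.
C(6,1) = 6.
Coefficient = C(6,1) · 2^1 · (-1)^5 = 6 · 2 · (-1) = -12.

-12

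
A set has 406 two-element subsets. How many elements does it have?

n(n−1)/2 = 406 ⇒ n(n−1) = 812. Since 29·28 = 812, n = 29.

29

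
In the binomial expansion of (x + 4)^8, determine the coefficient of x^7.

32

The general term is C(8,j)·(x)^j·(4)^(8-j); the x^7 term has j = 7.
C(8,7) = 8.
Coefficient = C(8,7) · 4^1 = 8 · 4 = 32.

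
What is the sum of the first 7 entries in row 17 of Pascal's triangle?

21778

1 + 17 + 136 + 680 + 2380 + 6188 + 12376 = 21778.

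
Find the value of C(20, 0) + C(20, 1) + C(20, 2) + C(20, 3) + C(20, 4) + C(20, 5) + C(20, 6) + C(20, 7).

1 + 20 + 190 + 1140 + 4845 + 15504 + 38760 + 77520 = 137980.

137980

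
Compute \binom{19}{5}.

11628

C(19,5) = (19·18·17·16·15) / 5! = 1395360 / 120 = 11628.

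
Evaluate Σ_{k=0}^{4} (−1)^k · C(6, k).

5

The partial alternating sum Σ_{k=0}^{4} (−1)^k C(6,k) = (−1)^4 C(5,4) = 5.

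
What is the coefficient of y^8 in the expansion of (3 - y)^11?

4455

The general term is C(11,j)·(3)^j·(-y)^(11-j); the y^8 term has j = 3.
C(11,3) = 165.
Coefficient = C(11,3) · 3^3 = 165 · 27 = 4455.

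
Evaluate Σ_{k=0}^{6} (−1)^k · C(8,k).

7

The partial alternating sum Σ_{k=0}^{6} (−1)^k C(8,k) = (−1)^6 C(7,6) = 7.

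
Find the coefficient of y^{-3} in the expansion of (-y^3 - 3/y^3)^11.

General term: C(11,j)·(-y^3)^j·(-3/y^3)^(11-j), with y-exponent 3j − 3(11−j) = 6j − 33.
Set 6j − 33 = -3: j = 5.
C(11,5) = 462; (-1)^5 = -1; (-3)^6 = 729.
Coefficient = 462 · (-1) · 729 = -336798.

-336798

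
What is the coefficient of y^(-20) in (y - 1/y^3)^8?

-8

General term: C(8,j)·(y)^j·(-1/y^3)^(8-j), with y-exponent 1j − 3(8−j) = 4j − 24.
Set 4j − 24 = -20: j = 1.
C(8,1) = 8; 1^1 = 1; (-1)^7 = -1.
Coefficient = 8 · 1 · (-1) = -8.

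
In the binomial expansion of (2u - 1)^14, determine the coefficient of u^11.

-745472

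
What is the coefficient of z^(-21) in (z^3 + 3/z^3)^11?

1082565

General term: C(11,j)·(z^3)^j·(3/z^3)^(11-j), with z-exponent 3j − 3(11−j) = 6j − 33.
Set 6j − 33 = -21: j = 2.
C(11,2) = 55; 1^2 = 1; 3^9 = 19683.
Coefficient = 55 · 1 · 19683 = 1082565.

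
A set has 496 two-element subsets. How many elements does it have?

32

n(n−1)/2 = 496 ⇒ n(n−1) = 992. Since 32·31 = 992, n = 32.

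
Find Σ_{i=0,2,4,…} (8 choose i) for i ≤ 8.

Even-i terms of row 8 sum to 2^7 = 128.

128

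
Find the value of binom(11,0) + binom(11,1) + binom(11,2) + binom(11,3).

232

1 + 11 + 55 + 165 = 232.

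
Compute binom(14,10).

C(14,10) = C(14,4) by symmetry.
C(14,4) = (14·13·12·11) / 4! = 24024 / 24 = 1001.

1001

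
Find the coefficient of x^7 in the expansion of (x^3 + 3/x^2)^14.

7505784

General term: C(14,j)·(x^3)^j·(3/x^2)^(14-j), with x-exponent 3j − 2(14−j) = 5j − 28.
Set 5j − 28 = 7: j = 7.
C(14,7) = 3432; 1^7 = 1; 3^7 = 2187.
Coefficient = 3432 · 1 · 2187 = 7505784.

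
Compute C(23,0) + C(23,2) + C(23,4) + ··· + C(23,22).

4194304

Even-r terms of row 23 sum to 2^22 = 4194304.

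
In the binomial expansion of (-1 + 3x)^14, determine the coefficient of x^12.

The general term is C(14,j)·(-1)^j·(3x)^(14-j); the x^12 term has j = 2.
C(14,2) = 91.
Coefficient = C(14,2) · 3^12 = 91 · 531441 = 48361131.

48361131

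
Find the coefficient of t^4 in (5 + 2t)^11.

The general term is C(11,j)·(5)^j·(2t)^(11-j); the t^4 term has j = 7.
C(11,7) = 330.
Coefficient = C(11,7) · 5^7 · 2^4 = 330 · 78125 · 16 = 412500000.

412500000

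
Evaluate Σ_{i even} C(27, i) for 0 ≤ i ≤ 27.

Half of (1+1)^27 + (1−1)^27 gives the even-index sum: 2^26 = 67108864.

67108864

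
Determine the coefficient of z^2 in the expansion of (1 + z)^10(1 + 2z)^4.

Coefficient of z^2 = Σ_{j} C(10,j)·1^j·C(4,2-j)·2^(2-j) for j from 0 to 2.
= 24 + 80 + 45 = 149.

149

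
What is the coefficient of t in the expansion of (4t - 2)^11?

The general term is C(11,j)·(4t)^j·(-2)^(11-j); the t^1 term has j = 1.
C(11,1) = 11.
Coefficient = C(11,1) · 4^1 · (-2)^10 = 11 · 4 · 1024 = 45056.

45056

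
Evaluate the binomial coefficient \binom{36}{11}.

600805296

C(36,11) = (36·35·34·33·32·31·30·29·28·27·26) / 11! = 23982224839372800 / 39916800 = 600805296.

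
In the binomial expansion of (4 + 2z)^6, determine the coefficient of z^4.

The general term is C(6,j)·(4)^j·(2z)^(6-j); the z^4 term has j = 2.
C(6,2) = 15.
Coefficient = C(6,2) · 4^2 · 2^4 = 15 · 16 · 16 = 3840.

3840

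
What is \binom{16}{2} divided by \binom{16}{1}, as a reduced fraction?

15/2

C(n,k+1)/C(n,k) = (n−k)/(k+1) = (16−1)/(1+1) = 15/2.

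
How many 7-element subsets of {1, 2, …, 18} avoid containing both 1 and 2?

27456

All 7-subsets: C(18,7) = 31824. Those containing both fixed elements: C(16,5) = 4368.
31824 − 4368 = 27456.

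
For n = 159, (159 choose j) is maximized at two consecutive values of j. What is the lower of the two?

For odd n = 159, C(159,j) peaks at j = (n−1)/2 and (n+1)/2; the lower is 79.

79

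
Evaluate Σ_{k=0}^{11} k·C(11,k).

Since k·C(11,k) = 11·C(10,k−1), the sum is 11·2^10 = 11·1024 = 11264.

11264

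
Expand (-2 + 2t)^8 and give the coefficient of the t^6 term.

7168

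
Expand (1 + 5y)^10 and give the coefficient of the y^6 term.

3281250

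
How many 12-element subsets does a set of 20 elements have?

C(20,12) = C(20,8) by symmetry.
C(20,8) = (20·19·18·17·16·15·14·13) / 8! = 5079110400 / 40320 = 125970.

125970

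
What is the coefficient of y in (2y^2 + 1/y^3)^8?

General term: C(8,j)·(2y^2)^j·(1/y^3)^(8-j), with y-exponent 2j − 3(8−j) = 5j − 24.
Set 5j − 24 = 1: j = 5.
C(8,5) = 56; 2^5 = 32; 1^3 = 1.
Coefficient = 56 · 32 · 1 = 1792.

1792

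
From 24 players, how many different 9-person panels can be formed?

This is C(24,9) = 1307504.

1307504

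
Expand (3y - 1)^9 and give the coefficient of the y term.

27

The general term is C(9,j)·(3y)^j·(-1)^(9-j); the y^1 term has j = 1.
C(9,1) = 9.
Coefficient = C(9,1) · 3^1 = 9 · 3 = 27.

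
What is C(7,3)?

35

C(7,3) = (7·6·5) / 3! = 210 / 6 = 35.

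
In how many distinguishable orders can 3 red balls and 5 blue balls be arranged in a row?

Choose positions for the red balls: C(8,3) = 56.

56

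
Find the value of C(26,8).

1562275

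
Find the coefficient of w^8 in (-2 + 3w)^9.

The general term is C(9,j)·(-2)^j·(3w)^(9-j); the w^8 term has j = 1.
C(9,1) = 9.
Coefficient = C(9,1) · (-2)^1 · 3^8 = 9 · (-2) · 6561 = -118098.

-118098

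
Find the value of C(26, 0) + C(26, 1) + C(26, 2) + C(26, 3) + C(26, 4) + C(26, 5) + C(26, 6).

1 + 26 + 325 + 2600 + 14950 + 65780 + 230230 = 313912.

313912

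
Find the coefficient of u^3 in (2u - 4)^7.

The general term is C(7,j)·(2u)^j·(-4)^(7-j); the u^3 term has j = 3.
C(7,3) = 35.
Coefficient = C(7,3) · 2^3 · (-4)^4 = 35 · 8 · 256 = 71680.

71680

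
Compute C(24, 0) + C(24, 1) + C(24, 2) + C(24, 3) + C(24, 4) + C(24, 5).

1 + 24 + 276 + 2024 + 10626 + 42504 = 55455.

55455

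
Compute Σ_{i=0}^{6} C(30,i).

768212

1 + 30 + 435 + 4060 + 27405 + 142506 + 593775 = 768212.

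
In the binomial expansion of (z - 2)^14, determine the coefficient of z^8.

192192

The general term is C(14,j)·(z)^j·(-2)^(14-j); the z^8 term has j = 8.
C(14,8) = 3003.
Coefficient = C(14,8) · (-2)^6 = 3003 · 64 = 192192.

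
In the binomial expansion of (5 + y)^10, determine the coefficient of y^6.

The general term is C(10,j)·(5)^j·(y)^(10-j); the y^6 term has j = 4.
C(10,4) = 210.
Coefficient = C(10,4) · 5^4 = 210 · 625 = 131250.

131250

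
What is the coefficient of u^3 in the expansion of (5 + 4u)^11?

4125000000

The general term is C(11,j)·(5)^j·(4u)^(11-j); the u^3 term has j = 8.
C(11,8) = 165.
Coefficient = C(11,8) · 5^8 · 4^3 = 165 · 390625 · 64 = 4125000000.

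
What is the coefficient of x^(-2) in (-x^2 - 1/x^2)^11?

-462

General term: C(11,j)·(-x^2)^j·(-1/x^2)^(11-j), with x-exponent 2j − 2(11−j) = 4j − 22.
Set 4j − 22 = -2: j = 5.
C(11,5) = 462; (-1)^5 = -1; (-1)^6 = 1.
Coefficient = 462 · (-1) · 1 = -462.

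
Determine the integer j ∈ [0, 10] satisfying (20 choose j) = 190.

C(20,j) increases on 0 ≤ j ≤ 10. C(20,1) = 20 and C(20,2) = 190, so j = 2.

2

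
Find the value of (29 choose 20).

C(29,20) = C(29,9) by symmetry.
C(29,9) = (29·28·27·26·25·24·23·22·21) / 9! = 3634245014400 / 362880 = 10015005.

10015005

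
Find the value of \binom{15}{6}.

C(15,6) = (15·14·13·12·11·10) / 6! = 3603600 / 720 = 5005.

5005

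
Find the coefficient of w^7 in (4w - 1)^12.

The general term is C(12,j)·(4w)^j·(-1)^(12-j); the w^7 term has j = 7.
C(12,7) = 792.
Coefficient = C(12,7) · 4^7 · (-1)^5 = 792 · 16384 · (-1) = -12976128.

-12976128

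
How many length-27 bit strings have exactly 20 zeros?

888030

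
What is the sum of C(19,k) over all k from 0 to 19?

524288

The entries of row 19 sum to 2^19 = 524288.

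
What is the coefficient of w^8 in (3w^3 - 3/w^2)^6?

10935

General term: C(6,j)·(3w^3)^j·(-3/w^2)^(6-j), with w-exponent 3j − 2(6−j) = 5j − 12.
Set 5j − 12 = 8: j = 4.
C(6,4) = 15; 3^4 = 81; (-3)^2 = 9.
Coefficient = 15 · 81 · 9 = 10935.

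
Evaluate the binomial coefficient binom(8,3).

56

C(8,3) = (8·7·6) / 3! = 336 / 6 = 56.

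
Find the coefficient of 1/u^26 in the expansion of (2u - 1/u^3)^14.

16016

General term: C(14,j)·(2u)^j·(-1/u^3)^(14-j), with u-exponent 1j − 3(14−j) = 4j − 42.
Set 4j − 42 = -26: j = 4.
C(14,4) = 1001; 2^4 = 16; (-1)^10 = 1.
Coefficient = 1001 · 16 · 1 = 16016.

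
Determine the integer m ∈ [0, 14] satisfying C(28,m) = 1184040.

7

C(28,m) increases on 0 ≤ m ≤ 14. C(28,6) = 376740 and C(28,7) = 1184040, so m = 7.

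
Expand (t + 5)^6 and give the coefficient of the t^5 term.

30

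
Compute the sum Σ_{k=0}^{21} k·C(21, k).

22020096

Differentiating (1+x)^21 and setting x=1: Σ k·C(21,k) = 21·2^20 = 22020096.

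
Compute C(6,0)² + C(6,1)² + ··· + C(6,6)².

924

Σ C(6,i)² is the coefficient of x^6 in (1+x)^6(1+x)^6 = (1+x)^12, i.e. C(12,6) = 924.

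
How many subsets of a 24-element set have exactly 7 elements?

Choose the 7 positions: C(24,7) = 346104.

346104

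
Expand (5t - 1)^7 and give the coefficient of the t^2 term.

The general term is C(7,j)·(5t)^j·(-1)^(7-j); the t^2 term has j = 2.
C(7,2) = 21.
Coefficient = C(7,2) · 5^2 · (-1)^5 = 21 · 25 · (-1) = -525.

-525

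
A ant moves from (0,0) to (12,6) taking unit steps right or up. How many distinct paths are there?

18564

Each path is a sequence of 18 steps with 12 rights: C(18,12) = 18564.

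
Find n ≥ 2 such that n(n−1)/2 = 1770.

60

n(n−1)/2 = 1770 ⇒ n(n−1) = 3540. Since 60·59 = 3540, n = 60.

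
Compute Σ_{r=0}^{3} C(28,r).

3683

1 + 28 + 378 + 3276 = 3683.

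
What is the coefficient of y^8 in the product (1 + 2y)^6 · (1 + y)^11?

Coefficient of y^8 = Σ_{j} C(6,j)·2^j·C(11,8-j)·1^(8-j) for j from 0 to 6.
= 165 + 3960 + 27720 + 73920 + 79200 + 31680 + 3520 = 220165.

220165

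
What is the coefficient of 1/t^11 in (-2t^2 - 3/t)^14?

44641044

General term: C(14,j)·(-2t^2)^j·(-3/t)^(14-j), with t-exponent 2j − 1(14−j) = 3j − 14.
Set 3j − 14 = -11: j = 1.
C(14,1) = 14; (-2)^1 = -2; (-3)^13 = -1594323.
Coefficient = 14 · (-2) · (-1594323) = 44641044.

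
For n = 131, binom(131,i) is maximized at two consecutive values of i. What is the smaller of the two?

65

For odd n = 131, C(131,i) peaks at i = (n−1)/2 and (n+1)/2; the smaller is 65.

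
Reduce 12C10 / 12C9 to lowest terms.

C(n,k+1)/C(n,k) = (n−k)/(k+1) = (12−9)/(9+1) = 3/10.

3/10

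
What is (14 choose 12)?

91

C(14,12) = C(14,2) by symmetry.
C(14,2) = (14·13) / 2! = 182 / 2 = 91.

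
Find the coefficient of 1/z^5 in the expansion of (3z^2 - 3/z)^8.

-52488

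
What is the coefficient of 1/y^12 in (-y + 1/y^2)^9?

General term: C(9,j)·(-y)^j·(1/y^2)^(9-j), with y-exponent 1j − 2(9−j) = 3j − 18.
Set 3j − 18 = -12: j = 2.
C(9,2) = 36; (-1)^2 = 1; 1^7 = 1.
Coefficient = 36 · 1 · 1 = 36.

36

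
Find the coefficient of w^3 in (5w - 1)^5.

The general term is C(5,j)·(5w)^j·(-1)^(5-j); the w^3 term has j = 3.
C(5,3) = 10.
Coefficient = C(5,3) · 5^3 = 10 · 125 = 1250.

1250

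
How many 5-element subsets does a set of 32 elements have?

201376

C(32,5) = (32·31·30·29·28) / 5! = 24165120 / 120 = 201376.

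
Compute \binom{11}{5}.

C(11,5) = (11·10·9·8·7) / 5! = 55440 / 120 = 462.

462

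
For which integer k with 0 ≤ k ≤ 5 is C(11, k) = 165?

C(11,k) increases on 0 ≤ k ≤ 5. C(11,2) = 55 and C(11,3) = 165, so k = 3.

3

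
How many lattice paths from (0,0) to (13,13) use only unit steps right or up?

Each path is a sequence of 26 steps with 13 rights: C(26,13) = 10400600.

10400600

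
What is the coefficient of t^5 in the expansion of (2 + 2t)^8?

14336

The general term is C(8,j)·(2)^j·(2t)^(8-j); the t^5 term has j = 3.
C(8,3) = 56.
Coefficient = C(8,3) · 2^3 · 2^5 = 56 · 8 · 32 = 14336.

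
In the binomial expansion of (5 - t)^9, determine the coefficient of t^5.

The general term is C(9,j)·(5)^j·(-t)^(9-j); the t^5 term has j = 4.
C(9,4) = 126.
Coefficient = C(9,4) · 5^4 · (-1)^5 = 126 · 625 · (-1) = -78750.

-78750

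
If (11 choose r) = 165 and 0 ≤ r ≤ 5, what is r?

3

C(11,r) increases on 0 ≤ r ≤ 5. C(11,2) = 55 and C(11,3) = 165, so r = 3.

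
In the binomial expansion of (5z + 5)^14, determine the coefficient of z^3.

The general term is C(14,j)·(5z)^j·(5)^(14-j); the z^3 term has j = 3.
C(14,3) = 364.
Coefficient = C(14,3) · 5^3 · 5^11 = 364 · 125 · 48828125 = 2221679687500.

2221679687500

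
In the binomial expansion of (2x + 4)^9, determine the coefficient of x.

The general term is C(9,j)·(2x)^j·(4)^(9-j); the x^1 term has j = 1.
C(9,1) = 9.
Coefficient = C(9,1) · 2^1 · 4^8 = 9 · 2 · 65536 = 1179648.

1179648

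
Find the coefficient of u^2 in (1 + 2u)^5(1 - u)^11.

-15

Coefficient of u^2 = Σ_{j} C(5,j)·2^j·C(11,2-j)·(-1)^(2-j) for j from 0 to 2.
= 55 + (-110) + 40 = -15.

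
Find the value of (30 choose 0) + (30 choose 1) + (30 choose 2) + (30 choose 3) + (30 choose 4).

1 + 30 + 435 + 4060 + 27405 = 31931.

31931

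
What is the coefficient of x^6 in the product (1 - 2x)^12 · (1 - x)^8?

Coefficient of x^6 = Σ_{j} C(12,j)·(-2)^j·C(8,6-j)·(-1)^(6-j) for j from 0 to 6.
= 28 + 1344 + 18480 + 98560 + 221760 + 202752 + 59136 = 602060.

602060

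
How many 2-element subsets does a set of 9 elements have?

36

C(9,2) = (9·8) / 2! = 72 / 2 = 36.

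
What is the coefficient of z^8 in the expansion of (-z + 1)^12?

The general term is C(12,j)·(-z)^j·(1)^(12-j); the z^8 term has j = 8.
C(12,8) = 495.
Coefficient = C(12,8) = 495.

495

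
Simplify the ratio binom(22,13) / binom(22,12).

10/13

C(n,k+1)/C(n,k) = (n−k)/(k+1) = (22−12)/(12+1) = 10/13.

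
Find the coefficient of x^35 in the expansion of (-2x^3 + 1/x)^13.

53248

General term: C(13,j)·(-2x^3)^j·(1/x)^(13-j), with x-exponent 3j − 1(13−j) = 4j − 13.
Set 4j − 13 = 35: j = 12.
C(13,12) = 13; (-2)^12 = 4096; 1^1 = 1.
Coefficient = 13 · 4096 · 1 = 53248.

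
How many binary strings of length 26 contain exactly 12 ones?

9657700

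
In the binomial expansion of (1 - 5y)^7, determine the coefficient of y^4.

The general term is C(7,j)·(1)^j·(-5y)^(7-j); the y^4 term has j = 3.
C(7,3) = 35.
Coefficient = C(7,3) · (-5)^4 = 35 · 625 = 21875.

21875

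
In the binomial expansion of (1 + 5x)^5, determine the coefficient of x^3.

The general term is C(5,j)·(1)^j·(5x)^(5-j); the x^3 term has j = 2.
C(5,2) = 10.
Coefficient = C(5,2) · 5^3 = 10 · 125 = 1250.

1250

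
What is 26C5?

65780

C(26,5) = (26·25·24·23·22) / 5! = 7893600 / 120 = 65780.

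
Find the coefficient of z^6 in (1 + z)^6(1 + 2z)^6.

Coefficient of z^6 = Σ_{j} C(6,j)·1^j·C(6,6-j)·2^(6-j) for j from 0 to 6.
= 64 + 1152 + 3600 + 3200 + 900 + 72 + 1 = 8989.

8989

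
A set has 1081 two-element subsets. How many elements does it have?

n(n−1)/2 = 1081 ⇒ n(n−1) = 2162. Since 47·46 = 2162, n = 47.

47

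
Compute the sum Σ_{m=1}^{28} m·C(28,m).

Since m·C(28,m) = 28·C(27,m−1), the sum is 28·2^27 = 28·134217728 = 3758096384.

3758096384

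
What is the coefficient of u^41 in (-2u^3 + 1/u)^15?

General term: C(15,j)·(-2u^3)^j·(1/u)^(15-j), with u-exponent 3j − 1(15−j) = 4j − 15.
Set 4j − 15 = 41: j = 14.
C(15,14) = 15; (-2)^14 = 16384; 1^1 = 1.
Coefficient = 15 · 16384 · 1 = 245760.

245760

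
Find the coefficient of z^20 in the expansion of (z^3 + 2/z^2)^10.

General term: C(10,j)·(z^3)^j·(2/z^2)^(10-j), with z-exponent 3j − 2(10−j) = 5j − 20.
Set 5j − 20 = 20: j = 8.
C(10,8) = 45; 1^8 = 1; 2^2 = 4.
Coefficient = 45 · 1 · 4 = 180.

180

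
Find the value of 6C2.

15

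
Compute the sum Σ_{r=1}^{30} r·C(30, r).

Since r·C(30,r) = 30·C(29,r−1), the sum is 30·2^29 = 30·536870912 = 16106127360.

16106127360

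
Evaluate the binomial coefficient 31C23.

7888725

C(31,23) = C(31,8) by symmetry.
C(31,8) = (31·30·29·28·27·26·25·24) / 8! = 318073392000 / 40320 = 7888725.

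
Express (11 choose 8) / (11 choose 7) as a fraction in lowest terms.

1/2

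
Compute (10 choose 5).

C(10,5) = (10·9·8·7·6) / 5! = 30240 / 120 = 252.

252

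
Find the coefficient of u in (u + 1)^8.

8

The general term is C(8,j)·(u)^j·(1)^(8-j); the u^1 term has j = 1.
C(8,1) = 8.
Coefficient = C(8,1) = 8.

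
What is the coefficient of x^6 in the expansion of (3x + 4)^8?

326592

The general term is C(8,j)·(3x)^j·(4)^(8-j); the x^6 term has j = 6.
C(8,6) = 28.
Coefficient = C(8,6) · 3^6 · 4^2 = 28 · 729 · 16 = 326592.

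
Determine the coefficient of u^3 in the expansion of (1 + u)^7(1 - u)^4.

Coefficient of u^3 = Σ_{j} C(7,j)·1^j·C(4,3-j)·(-1)^(3-j) for j from 0 to 3.
= (-4) + 42 + (-84) + 35 = -11.

-11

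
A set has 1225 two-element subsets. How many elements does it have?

n(n−1)/2 = 1225 ⇒ n(n−1) = 2450. Since 50·49 = 2450, n = 50.

50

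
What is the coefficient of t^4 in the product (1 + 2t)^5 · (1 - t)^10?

90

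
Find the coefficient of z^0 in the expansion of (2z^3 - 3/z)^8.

81648

General term: C(8,j)·(2z^3)^j·(-3/z)^(8-j), with z-exponent 3j − 1(8−j) = 4j − 8.
Set 4j − 8 = 0: j = 2.
C(8,2) = 28; 2^2 = 4; (-3)^6 = 729.
Coefficient = 28 · 4 · 729 = 81648.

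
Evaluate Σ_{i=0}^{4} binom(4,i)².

By Vandermonde's identity, Σ C(4,i)² = C(8,4) = 70.

70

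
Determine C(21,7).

116280

C(21,7) = (21·20·19·18·17·16·15) / 7! = 586051200 / 5040 = 116280.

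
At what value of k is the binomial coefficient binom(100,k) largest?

C(100,k) is maximized at k = 100/2 = 50.

50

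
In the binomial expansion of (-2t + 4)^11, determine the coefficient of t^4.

The general term is C(11,j)·(-2t)^j·(4)^(11-j); the t^4 term has j = 4.
C(11,4) = 330.
Coefficient = C(11,4) · (-2)^4 · 4^7 = 330 · 16 · 16384 = 86507520.

86507520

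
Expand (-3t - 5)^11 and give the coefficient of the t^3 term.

-1740234375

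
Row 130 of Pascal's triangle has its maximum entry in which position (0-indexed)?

C(130,r) is maximized at r = 130/2 = 65.

65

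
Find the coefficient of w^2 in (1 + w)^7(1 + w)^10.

Coefficient of w^2 = Σ_{j} C(7,j)·C(10,2-j) for j from 0 to 2.
= 45 + 70 + 21 = 136.

136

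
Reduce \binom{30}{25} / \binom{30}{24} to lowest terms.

C(n,k+1)/C(n,k) = (n−k)/(k+1) = (30−24)/(24+1) = 6/25.

6/25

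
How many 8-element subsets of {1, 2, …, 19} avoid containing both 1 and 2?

All 8-subsets: C(19,8) = 75582. Those containing both fixed elements: C(17,6) = 12376.
75582 − 12376 = 63206.

63206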